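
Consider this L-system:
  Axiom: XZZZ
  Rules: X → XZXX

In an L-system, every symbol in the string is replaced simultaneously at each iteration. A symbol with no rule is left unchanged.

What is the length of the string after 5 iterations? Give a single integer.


Step 0: length = 4
Step 1: length = 7
Step 2: length = 16
Step 3: length = 43
Step 4: length = 124
Step 5: length = 367

Answer: 367


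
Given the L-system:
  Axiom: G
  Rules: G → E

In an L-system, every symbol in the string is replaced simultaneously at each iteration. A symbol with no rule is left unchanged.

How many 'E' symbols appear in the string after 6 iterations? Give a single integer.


Answer: 1

Derivation:
Step 0: G  (0 'E')
Step 1: E  (1 'E')
Step 2: E  (1 'E')
Step 3: E  (1 'E')
Step 4: E  (1 'E')
Step 5: E  (1 'E')
Step 6: E  (1 'E')


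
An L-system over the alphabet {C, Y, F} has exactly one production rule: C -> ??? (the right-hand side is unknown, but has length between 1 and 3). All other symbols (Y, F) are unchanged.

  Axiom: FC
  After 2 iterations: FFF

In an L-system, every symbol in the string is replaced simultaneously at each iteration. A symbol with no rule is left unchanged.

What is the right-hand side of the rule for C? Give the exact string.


Trying C -> FF:
  Step 0: FC
  Step 1: FFF
  Step 2: FFF
Matches the given result.

Answer: FF


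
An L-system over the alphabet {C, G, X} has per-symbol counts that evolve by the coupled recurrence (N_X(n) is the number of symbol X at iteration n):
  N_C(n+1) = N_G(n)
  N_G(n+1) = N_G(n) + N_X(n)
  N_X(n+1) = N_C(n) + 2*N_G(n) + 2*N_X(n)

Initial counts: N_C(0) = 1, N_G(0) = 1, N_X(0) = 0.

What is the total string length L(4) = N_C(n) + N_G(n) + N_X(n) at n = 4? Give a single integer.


Step 0: N_C=1, N_G=1, N_X=0, L=2
Step 1: N_C=1, N_G=1, N_X=3, L=5
Step 2: N_C=1, N_G=4, N_X=9, L=14
Step 3: N_C=4, N_G=13, N_X=27, L=44
Step 4: N_C=13, N_G=40, N_X=84, L=137

Answer: 137


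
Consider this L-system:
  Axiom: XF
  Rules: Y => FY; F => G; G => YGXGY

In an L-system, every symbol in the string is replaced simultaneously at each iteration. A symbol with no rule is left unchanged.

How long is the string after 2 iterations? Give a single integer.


Step 0: length = 2
Step 1: length = 2
Step 2: length = 6

Answer: 6


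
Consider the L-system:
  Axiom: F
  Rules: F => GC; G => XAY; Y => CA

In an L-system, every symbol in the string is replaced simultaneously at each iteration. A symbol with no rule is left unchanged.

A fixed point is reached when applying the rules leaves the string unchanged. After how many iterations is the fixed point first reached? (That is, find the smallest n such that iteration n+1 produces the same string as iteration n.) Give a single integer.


Answer: 3

Derivation:
Step 0: F
Step 1: GC
Step 2: XAYC
Step 3: XACAC
Step 4: XACAC  (unchanged — fixed point at step 3)


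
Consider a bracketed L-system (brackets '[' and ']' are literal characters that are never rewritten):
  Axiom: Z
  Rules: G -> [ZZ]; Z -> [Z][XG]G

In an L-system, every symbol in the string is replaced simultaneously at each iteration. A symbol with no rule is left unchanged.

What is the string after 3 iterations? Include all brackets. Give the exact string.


Answer: [[[Z][XG]G][X[ZZ]][ZZ]][X[[Z][XG]G[Z][XG]G]][[Z][XG]G[Z][XG]G]

Derivation:
Step 0: Z
Step 1: [Z][XG]G
Step 2: [[Z][XG]G][X[ZZ]][ZZ]
Step 3: [[[Z][XG]G][X[ZZ]][ZZ]][X[[Z][XG]G[Z][XG]G]][[Z][XG]G[Z][XG]G]


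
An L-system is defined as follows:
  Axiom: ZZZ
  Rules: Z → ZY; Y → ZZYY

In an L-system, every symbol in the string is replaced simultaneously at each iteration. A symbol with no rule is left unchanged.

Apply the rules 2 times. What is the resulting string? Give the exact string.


Step 0: ZZZ
Step 1: ZYZYZY
Step 2: ZYZZYYZYZZYYZYZZYY

Answer: ZYZZYYZYZZYYZYZZYY


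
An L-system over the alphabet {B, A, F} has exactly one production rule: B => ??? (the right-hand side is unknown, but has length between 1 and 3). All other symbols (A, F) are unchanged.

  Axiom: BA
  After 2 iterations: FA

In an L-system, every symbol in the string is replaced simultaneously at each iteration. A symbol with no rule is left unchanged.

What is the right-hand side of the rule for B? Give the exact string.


Answer: F

Derivation:
Trying B => F:
  Step 0: BA
  Step 1: FA
  Step 2: FA
Matches the given result.


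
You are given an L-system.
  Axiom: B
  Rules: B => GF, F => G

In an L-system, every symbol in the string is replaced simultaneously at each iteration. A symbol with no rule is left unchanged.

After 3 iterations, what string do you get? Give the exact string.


Step 0: B
Step 1: GF
Step 2: GG
Step 3: GG

Answer: GG


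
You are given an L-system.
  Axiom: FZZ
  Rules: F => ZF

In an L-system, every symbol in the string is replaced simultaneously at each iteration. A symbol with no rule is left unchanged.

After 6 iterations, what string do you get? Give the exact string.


Answer: ZZZZZZFZZ

Derivation:
Step 0: FZZ
Step 1: ZFZZ
Step 2: ZZFZZ
Step 3: ZZZFZZ
Step 4: ZZZZFZZ
Step 5: ZZZZZFZZ
Step 6: ZZZZZZFZZ


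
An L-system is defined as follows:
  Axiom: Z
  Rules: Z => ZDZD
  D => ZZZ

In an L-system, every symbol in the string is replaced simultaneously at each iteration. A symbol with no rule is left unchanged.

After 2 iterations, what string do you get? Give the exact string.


Step 0: Z
Step 1: ZDZD
Step 2: ZDZDZZZZDZDZZZ

Answer: ZDZDZZZZDZDZZZ


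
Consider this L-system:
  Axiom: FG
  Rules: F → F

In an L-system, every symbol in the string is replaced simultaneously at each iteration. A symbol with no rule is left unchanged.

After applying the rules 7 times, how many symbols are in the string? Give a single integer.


Step 0: length = 2
Step 1: length = 2
Step 2: length = 2
Step 3: length = 2
Step 4: length = 2
Step 5: length = 2
Step 6: length = 2
Step 7: length = 2

Answer: 2


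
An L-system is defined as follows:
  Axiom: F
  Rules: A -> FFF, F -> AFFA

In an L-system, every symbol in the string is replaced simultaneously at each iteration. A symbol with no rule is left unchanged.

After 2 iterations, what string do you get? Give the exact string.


Step 0: F
Step 1: AFFA
Step 2: FFFAFFAAFFAFFF

Answer: FFFAFFAAFFAFFF


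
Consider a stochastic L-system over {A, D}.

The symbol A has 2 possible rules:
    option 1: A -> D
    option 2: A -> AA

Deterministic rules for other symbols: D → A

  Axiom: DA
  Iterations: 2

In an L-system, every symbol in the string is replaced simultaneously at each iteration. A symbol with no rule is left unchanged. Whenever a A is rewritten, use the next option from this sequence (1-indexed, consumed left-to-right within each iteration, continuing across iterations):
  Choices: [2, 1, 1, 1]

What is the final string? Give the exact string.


Answer: DDD

Derivation:
Step 0: DA
Step 1: AAA  (used choices [2])
Step 2: DDD  (used choices [1, 1, 1])


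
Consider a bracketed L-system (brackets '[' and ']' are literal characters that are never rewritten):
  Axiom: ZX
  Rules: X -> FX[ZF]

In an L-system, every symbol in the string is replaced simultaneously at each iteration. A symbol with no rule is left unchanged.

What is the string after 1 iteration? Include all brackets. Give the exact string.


Step 0: ZX
Step 1: ZFX[ZF]

Answer: ZFX[ZF]


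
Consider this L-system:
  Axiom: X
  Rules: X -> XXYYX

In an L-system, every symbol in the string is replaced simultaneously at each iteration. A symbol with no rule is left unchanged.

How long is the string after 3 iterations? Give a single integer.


Answer: 53

Derivation:
Step 0: length = 1
Step 1: length = 5
Step 2: length = 17
Step 3: length = 53


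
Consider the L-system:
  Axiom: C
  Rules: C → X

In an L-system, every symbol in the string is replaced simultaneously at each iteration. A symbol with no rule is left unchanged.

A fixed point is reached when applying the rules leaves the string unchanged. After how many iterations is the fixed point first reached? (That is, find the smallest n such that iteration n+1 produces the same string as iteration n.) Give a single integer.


Step 0: C
Step 1: X
Step 2: X  (unchanged — fixed point at step 1)

Answer: 1


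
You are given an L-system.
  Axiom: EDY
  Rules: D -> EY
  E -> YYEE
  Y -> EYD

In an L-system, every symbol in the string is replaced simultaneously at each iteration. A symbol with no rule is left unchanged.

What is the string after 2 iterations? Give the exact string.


Step 0: EDY
Step 1: YYEEEYEYD
Step 2: EYDEYDYYEEYYEEYYEEEYDYYEEEYDEY

Answer: EYDEYDYYEEYYEEYYEEEYDYYEEEYDEY


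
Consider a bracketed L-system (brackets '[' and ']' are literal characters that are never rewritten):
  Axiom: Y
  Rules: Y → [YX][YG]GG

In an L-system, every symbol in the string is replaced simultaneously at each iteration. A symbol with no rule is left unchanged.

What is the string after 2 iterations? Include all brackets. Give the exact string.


Answer: [[YX][YG]GGX][[YX][YG]GGG]GG

Derivation:
Step 0: Y
Step 1: [YX][YG]GG
Step 2: [[YX][YG]GGX][[YX][YG]GGG]GG


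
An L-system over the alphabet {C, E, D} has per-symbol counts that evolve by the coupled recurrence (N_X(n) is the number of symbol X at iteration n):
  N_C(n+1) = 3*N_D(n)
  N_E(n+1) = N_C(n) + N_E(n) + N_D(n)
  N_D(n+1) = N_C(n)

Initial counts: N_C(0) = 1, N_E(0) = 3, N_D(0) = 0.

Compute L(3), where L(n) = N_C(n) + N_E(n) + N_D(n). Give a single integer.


Step 0: N_C=1, N_E=3, N_D=0, L=4
Step 1: N_C=0, N_E=4, N_D=1, L=5
Step 2: N_C=3, N_E=5, N_D=0, L=8
Step 3: N_C=0, N_E=8, N_D=3, L=11

Answer: 11


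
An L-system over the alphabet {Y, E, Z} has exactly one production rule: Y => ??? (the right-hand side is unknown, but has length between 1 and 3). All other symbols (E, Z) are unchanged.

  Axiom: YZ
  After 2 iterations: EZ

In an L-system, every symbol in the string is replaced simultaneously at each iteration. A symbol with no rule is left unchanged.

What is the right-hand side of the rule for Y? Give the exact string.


Answer: E

Derivation:
Trying Y => E:
  Step 0: YZ
  Step 1: EZ
  Step 2: EZ
Matches the given result.


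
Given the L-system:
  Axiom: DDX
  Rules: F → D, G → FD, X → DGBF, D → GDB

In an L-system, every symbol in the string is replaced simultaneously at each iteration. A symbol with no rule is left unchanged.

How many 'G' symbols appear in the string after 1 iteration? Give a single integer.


Step 0: DDX  (0 'G')
Step 1: GDBGDBDGBF  (3 'G')

Answer: 3


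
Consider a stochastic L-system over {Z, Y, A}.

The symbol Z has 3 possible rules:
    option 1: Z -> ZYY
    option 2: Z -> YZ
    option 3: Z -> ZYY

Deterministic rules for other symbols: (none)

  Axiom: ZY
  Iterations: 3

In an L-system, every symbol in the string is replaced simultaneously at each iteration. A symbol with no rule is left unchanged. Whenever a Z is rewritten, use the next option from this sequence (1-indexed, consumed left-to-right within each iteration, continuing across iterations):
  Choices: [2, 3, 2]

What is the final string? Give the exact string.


Answer: YYZYYY

Derivation:
Step 0: ZY
Step 1: YZY  (used choices [2])
Step 2: YZYYY  (used choices [3])
Step 3: YYZYYY  (used choices [2])


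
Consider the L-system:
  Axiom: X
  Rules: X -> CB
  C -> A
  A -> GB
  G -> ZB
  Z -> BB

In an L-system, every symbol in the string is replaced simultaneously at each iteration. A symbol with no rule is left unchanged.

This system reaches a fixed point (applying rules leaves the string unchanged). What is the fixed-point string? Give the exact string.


Step 0: X
Step 1: CB
Step 2: AB
Step 3: GBB
Step 4: ZBBB
Step 5: BBBBB
Step 6: BBBBB  (unchanged — fixed point at step 5)

Answer: BBBBB


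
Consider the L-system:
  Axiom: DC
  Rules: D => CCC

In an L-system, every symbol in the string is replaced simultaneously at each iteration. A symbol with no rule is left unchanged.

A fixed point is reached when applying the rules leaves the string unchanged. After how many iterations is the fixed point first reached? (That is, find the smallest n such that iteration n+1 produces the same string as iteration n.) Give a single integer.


Step 0: DC
Step 1: CCCC
Step 2: CCCC  (unchanged — fixed point at step 1)

Answer: 1


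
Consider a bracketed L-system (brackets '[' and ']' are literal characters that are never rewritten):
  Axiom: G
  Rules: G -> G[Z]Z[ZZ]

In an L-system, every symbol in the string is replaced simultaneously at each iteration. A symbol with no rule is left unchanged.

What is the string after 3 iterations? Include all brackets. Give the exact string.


Answer: G[Z]Z[ZZ][Z]Z[ZZ][Z]Z[ZZ]

Derivation:
Step 0: G
Step 1: G[Z]Z[ZZ]
Step 2: G[Z]Z[ZZ][Z]Z[ZZ]
Step 3: G[Z]Z[ZZ][Z]Z[ZZ][Z]Z[ZZ]


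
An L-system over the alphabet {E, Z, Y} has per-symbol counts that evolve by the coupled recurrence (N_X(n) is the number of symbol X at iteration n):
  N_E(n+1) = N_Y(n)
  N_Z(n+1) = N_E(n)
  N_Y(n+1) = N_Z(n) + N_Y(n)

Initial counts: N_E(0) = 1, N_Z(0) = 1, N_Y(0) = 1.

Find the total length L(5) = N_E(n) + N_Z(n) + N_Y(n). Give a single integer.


Step 0: N_E=1, N_Z=1, N_Y=1, L=3
Step 1: N_E=1, N_Z=1, N_Y=2, L=4
Step 2: N_E=2, N_Z=1, N_Y=3, L=6
Step 3: N_E=3, N_Z=2, N_Y=4, L=9
Step 4: N_E=4, N_Z=3, N_Y=6, L=13
Step 5: N_E=6, N_Z=4, N_Y=9, L=19

Answer: 19


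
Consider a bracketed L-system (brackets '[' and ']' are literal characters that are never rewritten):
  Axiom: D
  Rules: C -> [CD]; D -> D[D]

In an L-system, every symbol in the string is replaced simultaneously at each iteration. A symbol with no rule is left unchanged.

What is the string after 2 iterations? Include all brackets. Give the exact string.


Answer: D[D][D[D]]

Derivation:
Step 0: D
Step 1: D[D]
Step 2: D[D][D[D]]


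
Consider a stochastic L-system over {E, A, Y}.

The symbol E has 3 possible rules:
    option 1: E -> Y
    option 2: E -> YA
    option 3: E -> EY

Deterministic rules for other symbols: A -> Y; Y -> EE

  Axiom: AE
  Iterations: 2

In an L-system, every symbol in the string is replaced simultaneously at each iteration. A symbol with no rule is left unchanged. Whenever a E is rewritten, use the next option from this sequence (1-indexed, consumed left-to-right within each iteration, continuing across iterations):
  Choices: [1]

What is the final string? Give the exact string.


Step 0: AE
Step 1: YY  (used choices [1])
Step 2: EEEE  (used choices [])

Answer: EEEE


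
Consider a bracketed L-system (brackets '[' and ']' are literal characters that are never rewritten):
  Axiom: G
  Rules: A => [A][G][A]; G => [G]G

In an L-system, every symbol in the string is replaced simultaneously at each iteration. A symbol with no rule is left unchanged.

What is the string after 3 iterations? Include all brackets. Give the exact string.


Step 0: G
Step 1: [G]G
Step 2: [[G]G][G]G
Step 3: [[[G]G][G]G][[G]G][G]G

Answer: [[[G]G][G]G][[G]G][G]G


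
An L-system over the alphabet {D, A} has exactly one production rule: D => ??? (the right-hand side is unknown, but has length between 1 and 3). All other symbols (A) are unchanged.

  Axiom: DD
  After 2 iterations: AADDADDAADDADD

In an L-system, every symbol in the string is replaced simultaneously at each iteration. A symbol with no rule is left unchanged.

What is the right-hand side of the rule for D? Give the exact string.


Trying D => ADD:
  Step 0: DD
  Step 1: ADDADD
  Step 2: AADDADDAADDADD
Matches the given result.

Answer: ADD


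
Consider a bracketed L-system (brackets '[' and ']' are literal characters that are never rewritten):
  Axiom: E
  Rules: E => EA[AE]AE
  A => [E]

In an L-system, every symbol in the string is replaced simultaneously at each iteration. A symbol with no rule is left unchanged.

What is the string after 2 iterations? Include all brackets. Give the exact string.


Step 0: E
Step 1: EA[AE]AE
Step 2: EA[AE]AE[E][[E]EA[AE]AE][E]EA[AE]AE

Answer: EA[AE]AE[E][[E]EA[AE]AE][E]EA[AE]AE


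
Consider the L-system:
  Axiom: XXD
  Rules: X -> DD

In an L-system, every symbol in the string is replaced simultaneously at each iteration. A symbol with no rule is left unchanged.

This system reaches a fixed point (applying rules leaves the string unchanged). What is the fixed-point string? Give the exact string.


Step 0: XXD
Step 1: DDDDD
Step 2: DDDDD  (unchanged — fixed point at step 1)

Answer: DDDDD


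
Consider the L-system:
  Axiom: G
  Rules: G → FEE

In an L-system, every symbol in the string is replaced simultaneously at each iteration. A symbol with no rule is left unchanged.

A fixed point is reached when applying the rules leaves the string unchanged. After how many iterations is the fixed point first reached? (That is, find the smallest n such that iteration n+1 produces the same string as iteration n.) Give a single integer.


Answer: 1

Derivation:
Step 0: G
Step 1: FEE
Step 2: FEE  (unchanged — fixed point at step 1)


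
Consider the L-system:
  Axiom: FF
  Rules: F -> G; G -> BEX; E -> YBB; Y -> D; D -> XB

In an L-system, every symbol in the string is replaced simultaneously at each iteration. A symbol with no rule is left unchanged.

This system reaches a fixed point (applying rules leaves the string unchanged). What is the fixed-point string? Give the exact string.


Step 0: FF
Step 1: GG
Step 2: BEXBEX
Step 3: BYBBXBYBBX
Step 4: BDBBXBDBBX
Step 5: BXBBBXBXBBBX
Step 6: BXBBBXBXBBBX  (unchanged — fixed point at step 5)

Answer: BXBBBXBXBBBX


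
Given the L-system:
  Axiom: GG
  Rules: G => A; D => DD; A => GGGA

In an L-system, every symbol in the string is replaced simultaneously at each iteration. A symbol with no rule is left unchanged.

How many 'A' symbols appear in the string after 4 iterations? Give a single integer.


Step 0: GG  (0 'A')
Step 1: AA  (2 'A')
Step 2: GGGAGGGA  (2 'A')
Step 3: AAAGGGAAAAGGGA  (8 'A')
Step 4: GGGAGGGAGGGAAAAGGGAGGGAGGGAGGGAAAAGGGA  (14 'A')

Answer: 14


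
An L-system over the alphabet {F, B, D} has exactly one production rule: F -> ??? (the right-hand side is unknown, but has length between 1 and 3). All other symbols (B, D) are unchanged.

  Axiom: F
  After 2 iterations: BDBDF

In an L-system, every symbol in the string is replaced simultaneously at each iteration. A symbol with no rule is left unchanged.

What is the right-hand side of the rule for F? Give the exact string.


Trying F -> BDF:
  Step 0: F
  Step 1: BDF
  Step 2: BDBDF
Matches the given result.

Answer: BDF


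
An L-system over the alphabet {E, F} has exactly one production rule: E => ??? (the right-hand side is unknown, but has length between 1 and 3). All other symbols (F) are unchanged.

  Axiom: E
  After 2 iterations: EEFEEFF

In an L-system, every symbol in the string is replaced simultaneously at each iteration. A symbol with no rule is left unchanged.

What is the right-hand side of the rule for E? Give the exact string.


Trying E => EEF:
  Step 0: E
  Step 1: EEF
  Step 2: EEFEEFF
Matches the given result.

Answer: EEF


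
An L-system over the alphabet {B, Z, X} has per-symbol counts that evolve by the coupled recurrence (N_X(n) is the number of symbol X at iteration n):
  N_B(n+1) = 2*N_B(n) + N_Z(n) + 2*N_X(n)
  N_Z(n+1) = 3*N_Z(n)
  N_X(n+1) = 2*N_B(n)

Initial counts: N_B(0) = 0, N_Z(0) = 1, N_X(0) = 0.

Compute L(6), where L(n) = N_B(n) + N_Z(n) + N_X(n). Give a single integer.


Step 0: N_B=0, N_Z=1, N_X=0, L=1
Step 1: N_B=1, N_Z=3, N_X=0, L=4
Step 2: N_B=5, N_Z=9, N_X=2, L=16
Step 3: N_B=23, N_Z=27, N_X=10, L=60
Step 4: N_B=93, N_Z=81, N_X=46, L=220
Step 5: N_B=359, N_Z=243, N_X=186, L=788
Step 6: N_B=1333, N_Z=729, N_X=718, L=2780

Answer: 2780


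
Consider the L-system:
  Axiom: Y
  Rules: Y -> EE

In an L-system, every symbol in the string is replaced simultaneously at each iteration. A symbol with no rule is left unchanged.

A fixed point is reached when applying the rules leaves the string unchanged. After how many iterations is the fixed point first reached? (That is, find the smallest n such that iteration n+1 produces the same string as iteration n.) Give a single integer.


Step 0: Y
Step 1: EE
Step 2: EE  (unchanged — fixed point at step 1)

Answer: 1


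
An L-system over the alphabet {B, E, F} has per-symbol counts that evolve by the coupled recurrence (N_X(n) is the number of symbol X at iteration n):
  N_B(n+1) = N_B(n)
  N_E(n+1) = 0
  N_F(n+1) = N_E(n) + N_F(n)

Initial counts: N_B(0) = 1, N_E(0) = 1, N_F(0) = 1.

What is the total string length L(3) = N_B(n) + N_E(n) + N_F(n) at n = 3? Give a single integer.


Step 0: N_B=1, N_E=1, N_F=1, L=3
Step 1: N_B=1, N_E=0, N_F=2, L=3
Step 2: N_B=1, N_E=0, N_F=2, L=3
Step 3: N_B=1, N_E=0, N_F=2, L=3

Answer: 3


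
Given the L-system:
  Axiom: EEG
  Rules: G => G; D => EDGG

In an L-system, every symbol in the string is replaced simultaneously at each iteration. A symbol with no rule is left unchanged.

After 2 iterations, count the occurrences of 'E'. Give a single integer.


Answer: 2

Derivation:
Step 0: EEG  (2 'E')
Step 1: EEG  (2 'E')
Step 2: EEG  (2 'E')


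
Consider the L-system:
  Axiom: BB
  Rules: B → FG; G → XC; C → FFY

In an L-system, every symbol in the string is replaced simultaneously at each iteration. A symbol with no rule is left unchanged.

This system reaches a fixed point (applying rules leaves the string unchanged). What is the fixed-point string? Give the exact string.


Answer: FXFFYFXFFY

Derivation:
Step 0: BB
Step 1: FGFG
Step 2: FXCFXC
Step 3: FXFFYFXFFY
Step 4: FXFFYFXFFY  (unchanged — fixed point at step 3)


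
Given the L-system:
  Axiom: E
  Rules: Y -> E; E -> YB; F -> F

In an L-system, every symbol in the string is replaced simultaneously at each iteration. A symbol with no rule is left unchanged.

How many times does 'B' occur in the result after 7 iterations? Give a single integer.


Answer: 4

Derivation:
Step 0: E  (0 'B')
Step 1: YB  (1 'B')
Step 2: EB  (1 'B')
Step 3: YBB  (2 'B')
Step 4: EBB  (2 'B')
Step 5: YBBB  (3 'B')
Step 6: EBBB  (3 'B')
Step 7: YBBBB  (4 'B')


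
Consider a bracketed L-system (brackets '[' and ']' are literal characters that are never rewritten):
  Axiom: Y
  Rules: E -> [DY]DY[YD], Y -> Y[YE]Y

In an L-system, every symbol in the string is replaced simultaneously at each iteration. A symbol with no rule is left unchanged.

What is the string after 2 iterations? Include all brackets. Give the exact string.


Answer: Y[YE]Y[Y[YE]Y[DY]DY[YD]]Y[YE]Y

Derivation:
Step 0: Y
Step 1: Y[YE]Y
Step 2: Y[YE]Y[Y[YE]Y[DY]DY[YD]]Y[YE]Y


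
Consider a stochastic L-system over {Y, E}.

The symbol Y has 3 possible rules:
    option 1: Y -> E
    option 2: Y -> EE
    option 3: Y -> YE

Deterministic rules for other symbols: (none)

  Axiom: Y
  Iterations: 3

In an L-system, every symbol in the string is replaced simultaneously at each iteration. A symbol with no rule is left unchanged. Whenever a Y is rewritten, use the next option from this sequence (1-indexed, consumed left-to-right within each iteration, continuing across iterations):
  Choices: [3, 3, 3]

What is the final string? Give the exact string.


Step 0: Y
Step 1: YE  (used choices [3])
Step 2: YEE  (used choices [3])
Step 3: YEEE  (used choices [3])

Answer: YEEE


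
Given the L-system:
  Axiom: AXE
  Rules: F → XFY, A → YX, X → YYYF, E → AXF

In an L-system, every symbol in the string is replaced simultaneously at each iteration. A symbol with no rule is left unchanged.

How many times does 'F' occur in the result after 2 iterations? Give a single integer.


Step 0: AXE  (0 'F')
Step 1: YXYYYFAXF  (2 'F')
Step 2: YYYYFYYYXFYYXYYYFXFY  (4 'F')

Answer: 4


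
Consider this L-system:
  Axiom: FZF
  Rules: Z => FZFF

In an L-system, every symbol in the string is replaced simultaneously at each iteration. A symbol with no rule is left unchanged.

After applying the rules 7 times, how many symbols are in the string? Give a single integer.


Step 0: length = 3
Step 1: length = 6
Step 2: length = 9
Step 3: length = 12
Step 4: length = 15
Step 5: length = 18
Step 6: length = 21
Step 7: length = 24

Answer: 24


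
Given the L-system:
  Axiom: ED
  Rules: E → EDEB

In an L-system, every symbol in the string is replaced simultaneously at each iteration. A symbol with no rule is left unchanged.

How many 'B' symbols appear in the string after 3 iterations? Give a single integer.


Answer: 7

Derivation:
Step 0: ED  (0 'B')
Step 1: EDEBD  (1 'B')
Step 2: EDEBDEDEBBD  (3 'B')
Step 3: EDEBDEDEBBDEDEBDEDEBBBD  (7 'B')


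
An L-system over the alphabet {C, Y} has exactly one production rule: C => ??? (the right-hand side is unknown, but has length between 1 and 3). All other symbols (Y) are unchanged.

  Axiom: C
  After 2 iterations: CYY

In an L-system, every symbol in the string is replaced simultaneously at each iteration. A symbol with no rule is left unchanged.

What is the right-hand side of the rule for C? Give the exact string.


Trying C => CY:
  Step 0: C
  Step 1: CY
  Step 2: CYY
Matches the given result.

Answer: CY


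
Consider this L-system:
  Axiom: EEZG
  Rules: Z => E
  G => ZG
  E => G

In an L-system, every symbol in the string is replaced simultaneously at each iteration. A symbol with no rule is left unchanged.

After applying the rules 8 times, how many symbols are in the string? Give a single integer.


Step 0: length = 4
Step 1: length = 5
Step 2: length = 8
Step 3: length = 12
Step 4: length = 17
Step 5: length = 25
Step 6: length = 37
Step 7: length = 54
Step 8: length = 79

Answer: 79


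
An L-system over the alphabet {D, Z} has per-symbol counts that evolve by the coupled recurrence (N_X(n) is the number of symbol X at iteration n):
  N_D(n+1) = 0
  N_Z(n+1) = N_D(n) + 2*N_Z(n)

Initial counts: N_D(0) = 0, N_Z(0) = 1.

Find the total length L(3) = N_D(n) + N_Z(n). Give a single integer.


Step 0: N_D=0, N_Z=1, L=1
Step 1: N_D=0, N_Z=2, L=2
Step 2: N_D=0, N_Z=4, L=4
Step 3: N_D=0, N_Z=8, L=8

Answer: 8


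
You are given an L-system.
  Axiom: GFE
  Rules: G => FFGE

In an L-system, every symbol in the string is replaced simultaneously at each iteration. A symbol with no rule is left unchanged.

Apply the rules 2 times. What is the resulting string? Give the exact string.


Answer: FFFFGEEFE

Derivation:
Step 0: GFE
Step 1: FFGEFE
Step 2: FFFFGEEFE


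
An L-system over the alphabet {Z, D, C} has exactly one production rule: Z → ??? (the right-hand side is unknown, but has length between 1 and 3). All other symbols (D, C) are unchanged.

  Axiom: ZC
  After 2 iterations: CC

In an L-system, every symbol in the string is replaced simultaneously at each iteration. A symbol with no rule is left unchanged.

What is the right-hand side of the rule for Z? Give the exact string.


Answer: C

Derivation:
Trying Z → C:
  Step 0: ZC
  Step 1: CC
  Step 2: CC
Matches the given result.


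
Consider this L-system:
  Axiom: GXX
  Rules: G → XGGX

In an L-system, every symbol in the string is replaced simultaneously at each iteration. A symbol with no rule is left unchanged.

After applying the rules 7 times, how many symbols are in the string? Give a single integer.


Step 0: length = 3
Step 1: length = 6
Step 2: length = 12
Step 3: length = 24
Step 4: length = 48
Step 5: length = 96
Step 6: length = 192
Step 7: length = 384

Answer: 384


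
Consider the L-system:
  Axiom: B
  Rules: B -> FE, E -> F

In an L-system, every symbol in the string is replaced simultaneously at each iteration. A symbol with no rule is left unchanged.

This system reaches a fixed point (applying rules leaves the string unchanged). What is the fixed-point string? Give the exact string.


Answer: FF

Derivation:
Step 0: B
Step 1: FE
Step 2: FF
Step 3: FF  (unchanged — fixed point at step 2)


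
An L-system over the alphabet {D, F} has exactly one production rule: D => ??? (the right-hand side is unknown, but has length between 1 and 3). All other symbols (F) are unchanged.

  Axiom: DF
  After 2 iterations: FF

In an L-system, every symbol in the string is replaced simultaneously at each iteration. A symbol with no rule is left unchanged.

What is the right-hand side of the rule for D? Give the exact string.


Trying D => F:
  Step 0: DF
  Step 1: FF
  Step 2: FF
Matches the given result.

Answer: F


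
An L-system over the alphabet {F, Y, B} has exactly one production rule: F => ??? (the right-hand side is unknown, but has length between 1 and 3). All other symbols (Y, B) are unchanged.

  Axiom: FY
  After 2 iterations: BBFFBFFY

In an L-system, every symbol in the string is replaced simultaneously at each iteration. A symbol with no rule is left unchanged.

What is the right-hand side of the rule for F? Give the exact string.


Answer: BFF

Derivation:
Trying F => BFF:
  Step 0: FY
  Step 1: BFFY
  Step 2: BBFFBFFY
Matches the given result.


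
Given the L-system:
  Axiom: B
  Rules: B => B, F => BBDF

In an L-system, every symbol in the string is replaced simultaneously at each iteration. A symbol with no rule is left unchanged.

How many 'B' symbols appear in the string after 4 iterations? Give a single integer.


Answer: 1

Derivation:
Step 0: B  (1 'B')
Step 1: B  (1 'B')
Step 2: B  (1 'B')
Step 3: B  (1 'B')
Step 4: B  (1 'B')


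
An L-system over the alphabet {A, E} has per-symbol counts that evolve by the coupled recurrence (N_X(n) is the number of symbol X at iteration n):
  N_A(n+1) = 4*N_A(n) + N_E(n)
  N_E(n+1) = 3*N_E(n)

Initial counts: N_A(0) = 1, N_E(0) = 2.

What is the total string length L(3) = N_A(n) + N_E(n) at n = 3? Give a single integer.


Answer: 192

Derivation:
Step 0: N_A=1, N_E=2, L=3
Step 1: N_A=6, N_E=6, L=12
Step 2: N_A=30, N_E=18, L=48
Step 3: N_A=138, N_E=54, L=192


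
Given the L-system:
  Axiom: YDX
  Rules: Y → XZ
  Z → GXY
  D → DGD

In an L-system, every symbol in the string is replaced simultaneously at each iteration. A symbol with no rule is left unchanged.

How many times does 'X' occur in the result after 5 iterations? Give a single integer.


Step 0: YDX  (1 'X')
Step 1: XZDGDX  (2 'X')
Step 2: XGXYDGDGDGDX  (3 'X')
Step 3: XGXXZDGDGDGDGDGDGDGDX  (4 'X')
Step 4: XGXXGXYDGDGDGDGDGDGDGDGDGDGDGDGDGDGDGDX  (5 'X')
Step 5: XGXXGXXZDGDGDGDGDGDGDGDGDGDGDGDGDGDGDGDGDGDGDGDGDGDGDGDGDGDGDGDGDGDGDGDX  (6 'X')

Answer: 6


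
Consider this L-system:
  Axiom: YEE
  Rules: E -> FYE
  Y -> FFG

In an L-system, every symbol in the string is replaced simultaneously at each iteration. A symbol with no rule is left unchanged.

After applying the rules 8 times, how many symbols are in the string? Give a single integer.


Answer: 65

Derivation:
Step 0: length = 3
Step 1: length = 9
Step 2: length = 17
Step 3: length = 25
Step 4: length = 33
Step 5: length = 41
Step 6: length = 49
Step 7: length = 57
Step 8: length = 65


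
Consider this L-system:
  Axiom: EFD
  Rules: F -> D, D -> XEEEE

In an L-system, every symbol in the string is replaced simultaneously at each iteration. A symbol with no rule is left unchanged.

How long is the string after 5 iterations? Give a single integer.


Answer: 11

Derivation:
Step 0: length = 3
Step 1: length = 7
Step 2: length = 11
Step 3: length = 11
Step 4: length = 11
Step 5: length = 11


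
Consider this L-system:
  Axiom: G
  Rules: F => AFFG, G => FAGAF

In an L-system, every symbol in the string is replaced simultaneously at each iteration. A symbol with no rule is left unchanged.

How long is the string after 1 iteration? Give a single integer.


Answer: 5

Derivation:
Step 0: length = 1
Step 1: length = 5


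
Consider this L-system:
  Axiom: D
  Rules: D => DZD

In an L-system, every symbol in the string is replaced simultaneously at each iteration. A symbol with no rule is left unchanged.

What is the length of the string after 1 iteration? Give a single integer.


Answer: 3

Derivation:
Step 0: length = 1
Step 1: length = 3


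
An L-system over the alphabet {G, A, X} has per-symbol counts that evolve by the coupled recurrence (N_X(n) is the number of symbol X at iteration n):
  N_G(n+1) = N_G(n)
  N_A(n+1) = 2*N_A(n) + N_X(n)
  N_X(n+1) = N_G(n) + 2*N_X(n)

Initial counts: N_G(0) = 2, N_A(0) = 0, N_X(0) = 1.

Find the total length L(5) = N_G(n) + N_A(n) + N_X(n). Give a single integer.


Answer: 274

Derivation:
Step 0: N_G=2, N_A=0, N_X=1, L=3
Step 1: N_G=2, N_A=1, N_X=4, L=7
Step 2: N_G=2, N_A=6, N_X=10, L=18
Step 3: N_G=2, N_A=22, N_X=22, L=46
Step 4: N_G=2, N_A=66, N_X=46, L=114
Step 5: N_G=2, N_A=178, N_X=94, L=274


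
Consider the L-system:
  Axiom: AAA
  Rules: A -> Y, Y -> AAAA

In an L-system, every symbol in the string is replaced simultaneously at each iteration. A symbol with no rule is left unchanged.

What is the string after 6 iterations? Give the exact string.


Step 0: AAA
Step 1: YYY
Step 2: AAAAAAAAAAAA
Step 3: YYYYYYYYYYYY
Step 4: AAAAAAAAAAAAAAAAAAAAAAAAAAAAAAAAAAAAAAAAAAAAAAAA
Step 5: YYYYYYYYYYYYYYYYYYYYYYYYYYYYYYYYYYYYYYYYYYYYYYYY
Step 6: AAAAAAAAAAAAAAAAAAAAAAAAAAAAAAAAAAAAAAAAAAAAAAAAAAAAAAAAAAAAAAAAAAAAAAAAAAAAAAAAAAAAAAAAAAAAAAAAAAAAAAAAAAAAAAAAAAAAAAAAAAAAAAAAAAAAAAAAAAAAAAAAAAAAAAAAAAAAAAAAAAAAAAAAAAAAAAAAAAAAAAAAAAAAAAAA

Answer: AAAAAAAAAAAAAAAAAAAAAAAAAAAAAAAAAAAAAAAAAAAAAAAAAAAAAAAAAAAAAAAAAAAAAAAAAAAAAAAAAAAAAAAAAAAAAAAAAAAAAAAAAAAAAAAAAAAAAAAAAAAAAAAAAAAAAAAAAAAAAAAAAAAAAAAAAAAAAAAAAAAAAAAAAAAAAAAAAAAAAAAAAAAAAAAA


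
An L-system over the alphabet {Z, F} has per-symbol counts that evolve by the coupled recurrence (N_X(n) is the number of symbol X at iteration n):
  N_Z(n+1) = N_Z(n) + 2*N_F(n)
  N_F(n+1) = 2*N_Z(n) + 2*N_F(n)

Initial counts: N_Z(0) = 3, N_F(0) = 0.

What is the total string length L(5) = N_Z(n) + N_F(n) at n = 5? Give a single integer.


Answer: 1485

Derivation:
Step 0: N_Z=3, N_F=0, L=3
Step 1: N_Z=3, N_F=6, L=9
Step 2: N_Z=15, N_F=18, L=33
Step 3: N_Z=51, N_F=66, L=117
Step 4: N_Z=183, N_F=234, L=417
Step 5: N_Z=651, N_F=834, L=1485


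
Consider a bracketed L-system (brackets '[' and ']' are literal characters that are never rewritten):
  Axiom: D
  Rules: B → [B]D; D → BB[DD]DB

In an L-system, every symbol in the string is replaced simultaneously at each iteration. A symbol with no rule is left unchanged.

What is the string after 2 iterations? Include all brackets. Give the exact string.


Answer: [B]D[B]D[BB[DD]DBBB[DD]DB]BB[DD]DB[B]D

Derivation:
Step 0: D
Step 1: BB[DD]DB
Step 2: [B]D[B]D[BB[DD]DBBB[DD]DB]BB[DD]DB[B]D


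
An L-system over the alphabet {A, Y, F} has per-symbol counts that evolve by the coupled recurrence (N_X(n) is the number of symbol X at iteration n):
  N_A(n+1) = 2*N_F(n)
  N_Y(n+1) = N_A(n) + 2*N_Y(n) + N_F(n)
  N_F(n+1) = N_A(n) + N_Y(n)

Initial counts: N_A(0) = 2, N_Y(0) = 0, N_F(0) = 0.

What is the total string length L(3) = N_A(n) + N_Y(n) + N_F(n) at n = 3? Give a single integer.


Answer: 32

Derivation:
Step 0: N_A=2, N_Y=0, N_F=0, L=2
Step 1: N_A=0, N_Y=2, N_F=2, L=4
Step 2: N_A=4, N_Y=6, N_F=2, L=12
Step 3: N_A=4, N_Y=18, N_F=10, L=32


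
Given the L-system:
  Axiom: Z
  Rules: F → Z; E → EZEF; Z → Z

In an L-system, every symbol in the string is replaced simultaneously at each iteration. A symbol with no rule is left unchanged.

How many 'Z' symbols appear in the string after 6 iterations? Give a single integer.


Step 0: Z  (1 'Z')
Step 1: Z  (1 'Z')
Step 2: Z  (1 'Z')
Step 3: Z  (1 'Z')
Step 4: Z  (1 'Z')
Step 5: Z  (1 'Z')
Step 6: Z  (1 'Z')

Answer: 1


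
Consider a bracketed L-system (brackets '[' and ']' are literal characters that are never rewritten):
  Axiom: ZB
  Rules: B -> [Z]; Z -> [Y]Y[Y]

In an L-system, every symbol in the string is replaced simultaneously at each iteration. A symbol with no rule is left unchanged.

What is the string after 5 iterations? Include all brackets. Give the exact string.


Answer: [Y]Y[Y][[Y]Y[Y]]

Derivation:
Step 0: ZB
Step 1: [Y]Y[Y][Z]
Step 2: [Y]Y[Y][[Y]Y[Y]]
Step 3: [Y]Y[Y][[Y]Y[Y]]
Step 4: [Y]Y[Y][[Y]Y[Y]]
Step 5: [Y]Y[Y][[Y]Y[Y]]


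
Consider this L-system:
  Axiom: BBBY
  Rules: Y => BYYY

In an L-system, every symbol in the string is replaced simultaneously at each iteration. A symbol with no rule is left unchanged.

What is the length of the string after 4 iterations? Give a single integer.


Step 0: length = 4
Step 1: length = 7
Step 2: length = 16
Step 3: length = 43
Step 4: length = 124

Answer: 124


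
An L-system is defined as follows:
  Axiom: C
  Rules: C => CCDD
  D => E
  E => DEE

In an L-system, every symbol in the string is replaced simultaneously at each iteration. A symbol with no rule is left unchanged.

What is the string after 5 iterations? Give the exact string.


Answer: CCDDCCDDEECCDDCCDDEEDEEDEECCDDCCDDEECCDDCCDDEEDEEDEEEDEEDEEEDEEDEECCDDCCDDEECCDDCCDDEEDEEDEECCDDCCDDEECCDDCCDDEEDEEDEEEDEEDEEEDEEDEEDEEEDEEDEEEDEEDEEDEEEDEEDEEEDEEDEE

Derivation:
Step 0: C
Step 1: CCDD
Step 2: CCDDCCDDEE
Step 3: CCDDCCDDEECCDDCCDDEEDEEDEE
Step 4: CCDDCCDDEECCDDCCDDEEDEEDEECCDDCCDDEECCDDCCDDEEDEEDEEEDEEDEEEDEEDEE
Step 5: CCDDCCDDEECCDDCCDDEEDEEDEECCDDCCDDEECCDDCCDDEEDEEDEEEDEEDEEEDEEDEECCDDCCDDEECCDDCCDDEEDEEDEECCDDCCDDEECCDDCCDDEEDEEDEEEDEEDEEEDEEDEEDEEEDEEDEEEDEEDEEDEEEDEEDEEEDEEDEE


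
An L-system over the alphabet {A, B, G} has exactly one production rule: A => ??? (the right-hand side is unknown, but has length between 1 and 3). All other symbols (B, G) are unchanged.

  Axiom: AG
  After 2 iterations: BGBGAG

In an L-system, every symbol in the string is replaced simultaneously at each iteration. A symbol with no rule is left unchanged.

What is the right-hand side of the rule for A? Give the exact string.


Trying A => BGA:
  Step 0: AG
  Step 1: BGAG
  Step 2: BGBGAG
Matches the given result.

Answer: BGA


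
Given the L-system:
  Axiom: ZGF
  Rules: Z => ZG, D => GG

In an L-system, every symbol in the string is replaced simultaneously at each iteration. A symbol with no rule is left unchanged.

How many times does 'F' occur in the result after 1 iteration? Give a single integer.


Step 0: ZGF  (1 'F')
Step 1: ZGGF  (1 'F')

Answer: 1


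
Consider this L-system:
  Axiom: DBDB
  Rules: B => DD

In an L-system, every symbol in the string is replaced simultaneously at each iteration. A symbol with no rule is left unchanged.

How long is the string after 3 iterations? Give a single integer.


Step 0: length = 4
Step 1: length = 6
Step 2: length = 6
Step 3: length = 6

Answer: 6


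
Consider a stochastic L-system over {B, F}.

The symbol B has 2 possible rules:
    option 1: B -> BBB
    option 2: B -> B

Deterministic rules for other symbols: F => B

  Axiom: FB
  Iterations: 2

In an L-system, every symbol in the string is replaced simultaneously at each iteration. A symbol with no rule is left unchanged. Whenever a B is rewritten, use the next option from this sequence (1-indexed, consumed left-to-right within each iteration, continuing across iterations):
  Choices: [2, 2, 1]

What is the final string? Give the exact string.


Answer: BBBB

Derivation:
Step 0: FB
Step 1: BB  (used choices [2])
Step 2: BBBB  (used choices [2, 1])


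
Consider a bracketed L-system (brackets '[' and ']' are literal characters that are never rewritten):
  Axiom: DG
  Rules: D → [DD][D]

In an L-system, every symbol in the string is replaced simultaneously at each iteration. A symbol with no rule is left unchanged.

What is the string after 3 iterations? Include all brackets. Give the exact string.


Answer: [[[DD][D][DD][D]][[DD][D]][[DD][D][DD][D]][[DD][D]]][[[DD][D][DD][D]][[DD][D]]]G

Derivation:
Step 0: DG
Step 1: [DD][D]G
Step 2: [[DD][D][DD][D]][[DD][D]]G
Step 3: [[[DD][D][DD][D]][[DD][D]][[DD][D][DD][D]][[DD][D]]][[[DD][D][DD][D]][[DD][D]]]G


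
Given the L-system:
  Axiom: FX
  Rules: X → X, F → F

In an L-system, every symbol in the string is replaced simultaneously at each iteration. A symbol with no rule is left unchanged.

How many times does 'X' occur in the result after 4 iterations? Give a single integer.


Step 0: FX  (1 'X')
Step 1: FX  (1 'X')
Step 2: FX  (1 'X')
Step 3: FX  (1 'X')
Step 4: FX  (1 'X')

Answer: 1
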